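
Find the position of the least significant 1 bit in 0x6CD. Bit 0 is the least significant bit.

0x6CD = 11011001101
Trailing zeros: 0, so the lowest set bit is bit 0 (value 1).

0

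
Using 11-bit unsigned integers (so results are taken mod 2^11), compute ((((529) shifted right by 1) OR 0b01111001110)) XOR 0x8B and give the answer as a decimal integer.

837

529 = 01000010001
→ shifted right by 1 → 00100001000 = 264
0b01111001110 = 01111001110
→ OR → 01111001110 = 974
0x8B = 00010001011
→ XOR → 01101000101 = 837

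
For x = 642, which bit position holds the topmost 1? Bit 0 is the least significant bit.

642 = 1010000010
The topmost 1 is at position 9 (since 2^9 = 512 ≤ 642 < 1024).

9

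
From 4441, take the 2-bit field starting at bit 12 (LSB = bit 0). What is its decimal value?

v = 0001000101011001
Shift right by 12: 0001
Mask low 2 bits: 01 = 1

1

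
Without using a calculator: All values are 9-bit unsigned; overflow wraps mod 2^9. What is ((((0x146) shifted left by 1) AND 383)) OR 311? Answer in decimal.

0x146 = 101000110
→ shifted left by 1 (mod 2^9) → 010001100 = 140
383 = 101111111
→ AND → 000001100 = 12
311 = 100110111
→ OR → 100111111 = 319

319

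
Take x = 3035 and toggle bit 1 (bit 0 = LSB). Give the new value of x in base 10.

3033

x = 101111011011
bit 1 is currently 1; toggle it via x ^ (1 << 1) = x ^ 2
→ 101111011001 = 3033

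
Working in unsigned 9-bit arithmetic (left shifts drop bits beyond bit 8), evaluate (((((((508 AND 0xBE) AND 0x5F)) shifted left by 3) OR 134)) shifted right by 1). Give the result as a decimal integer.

115

508 = 111111100
0xBE = 010111110
→ AND → 010111100 = 188
0x5F = 001011111
→ AND → 000011100 = 28
→ shifted left by 3 (mod 2^9) → 011100000 = 224
134 = 010000110
→ OR → 011100110 = 230
→ shifted right by 1 → 001110011 = 115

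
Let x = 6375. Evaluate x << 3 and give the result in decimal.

6375 = 0001100011100111
shift left by 3 → 1100011100111000 = 51000
(equivalently, 6375 × 2^3 = 6375 × 8)

51000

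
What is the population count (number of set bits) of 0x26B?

0x26B = 1001101011
Count the 1s: 1 + 1 + 1 + 1 + 1 + 1 = 6

6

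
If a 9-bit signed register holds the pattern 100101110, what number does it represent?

pattern = 100101110 (MSB is 1 ⇒ negative)
Invert: 011010001, add 1 → 011010010 = 210, so the value is -210.
(Equivalently: 302 - 2^9 = 302 - 512 = -210.)

-210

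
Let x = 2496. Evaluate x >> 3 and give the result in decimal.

2496 = 100111000000
shift right by 3 → 000100111000 = 312
(equivalently, floor(2496 / 8))

312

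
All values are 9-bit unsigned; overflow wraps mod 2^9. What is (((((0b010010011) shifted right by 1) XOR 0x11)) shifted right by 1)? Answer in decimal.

44

0b010010011 = 010010011
→ shifted right by 1 → 001001001 = 73
0x11 = 000010001
→ XOR → 001011000 = 88
→ shifted right by 1 → 000101100 = 44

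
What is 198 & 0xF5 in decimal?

196

198 = 11000110
0xF5 = 11110101
AND → 11000100 = 196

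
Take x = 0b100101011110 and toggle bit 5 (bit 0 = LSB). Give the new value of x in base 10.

x = 100101011110
bit 5 is currently 0; toggle it via x ^ (1 << 5) = x ^ 32
→ 100101111110 = 2430

2430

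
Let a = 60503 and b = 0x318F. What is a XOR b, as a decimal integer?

60503 = 1110110001010111
0x318F = 0011000110001111
XOR → 1101110111011000 = 56792

56792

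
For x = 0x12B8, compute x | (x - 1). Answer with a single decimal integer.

4799

x = 1001010111000 = 4792
x - 1 = 1001010110111
OR    = 1001010111111 = 4799
(x | (x - 1) sets all bits below the lowest set bit.)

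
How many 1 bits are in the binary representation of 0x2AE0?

0x2AE0 = 10101011100000
Count the 1s: 1 + 1 + 1 + 1 + 1 + 1 = 6

6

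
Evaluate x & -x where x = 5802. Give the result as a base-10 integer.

x = 1011010101010 = 5802
-x (two's complement) = …0100101010110
AND   = 0000000000010 = 2
(x & -x isolates the lowest set bit of x.)

2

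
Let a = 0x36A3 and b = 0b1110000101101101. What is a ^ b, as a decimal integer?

55246

0x36A3 = 0011011010100011
b = 1110000101101101
XOR → 1101011111001110 = 55246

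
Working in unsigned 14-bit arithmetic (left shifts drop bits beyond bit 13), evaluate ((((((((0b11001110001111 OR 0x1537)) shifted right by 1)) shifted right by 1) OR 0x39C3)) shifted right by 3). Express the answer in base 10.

1981

0b11001110001111 = 11001110001111
0x1537 = 01010100110111
→ OR → 11011110111111 = 14271
→ shifted right by 1 → 01101111011111 = 7135
→ shifted right by 1 → 00110111101111 = 3567
0x39C3 = 11100111000011
→ OR → 11110111101111 = 15855
→ shifted right by 3 → 00011110111101 = 1981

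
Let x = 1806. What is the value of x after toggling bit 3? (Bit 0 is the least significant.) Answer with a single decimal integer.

1798

x = 11100001110
bit 3 is currently 1; toggle it via x ^ (1 << 3) = x ^ 8
→ 11100000110 = 1798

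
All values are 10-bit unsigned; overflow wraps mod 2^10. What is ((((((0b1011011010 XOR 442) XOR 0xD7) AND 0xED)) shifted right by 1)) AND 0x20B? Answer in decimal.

2

0b1011011010 = 1011011010
442 = 0110111010
→ XOR → 1101100000 = 864
0xD7 = 0011010111
→ XOR → 1110110111 = 951
0xED = 0011101101
→ AND → 0010100101 = 165
→ shifted right by 1 → 0001010010 = 82
0x20B = 1000001011
→ AND → 0000000010 = 2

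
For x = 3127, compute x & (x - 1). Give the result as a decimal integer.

x = 110000110111 = 3127
x - 1 = 110000110110
AND   = 110000110110 = 3126
(x & (x - 1) clears the lowest set bit of x.)

3126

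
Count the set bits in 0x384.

0x384 = 1110000100
Count the 1s: 1 + 1 + 1 + 1 = 4

4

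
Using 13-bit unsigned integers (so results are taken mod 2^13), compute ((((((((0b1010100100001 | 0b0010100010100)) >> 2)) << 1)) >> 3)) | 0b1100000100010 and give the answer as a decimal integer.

6515

0b1010100100001 = 1010100100001
0b0010100010100 = 0010100010100
→ | → 1010100110101 = 5429
→ >> 2 → 0010101001101 = 1357
→ << 1 (mod 2^13) → 0101010011010 = 2714
→ >> 3 → 0000101010011 = 339
0b1100000100010 = 1100000100010
→ | → 1100101110011 = 6515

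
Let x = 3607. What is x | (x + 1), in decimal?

3615

x = 111000010111 = 3607
x + 1 = 111000011000
OR    = 111000011111 = 3615
(x | (x + 1) sets the lowest cleared bit.)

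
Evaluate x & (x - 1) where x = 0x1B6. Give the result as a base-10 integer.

436

x = 110110110 = 438
x - 1 = 110110101
AND   = 110110100 = 436
(x & (x - 1) clears the lowest set bit of x.)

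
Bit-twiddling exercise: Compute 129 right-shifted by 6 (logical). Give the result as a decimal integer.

2

129 = 10000001
shift right by 6 → 00000010 = 2
(equivalently, floor(129 / 64))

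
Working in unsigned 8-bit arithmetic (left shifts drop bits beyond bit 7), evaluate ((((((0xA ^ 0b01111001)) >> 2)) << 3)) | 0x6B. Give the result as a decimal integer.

235

0xA = 00001010
0b01111001 = 01111001
→ ^ → 01110011 = 115
→ >> 2 → 00011100 = 28
→ << 3 (mod 2^8) → 11100000 = 224
0x6B = 01101011
→ | → 11101011 = 235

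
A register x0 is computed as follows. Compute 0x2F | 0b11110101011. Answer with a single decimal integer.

1967

0x2F = 00000101111
b = 11110101011
 OR → 11110101111 = 1967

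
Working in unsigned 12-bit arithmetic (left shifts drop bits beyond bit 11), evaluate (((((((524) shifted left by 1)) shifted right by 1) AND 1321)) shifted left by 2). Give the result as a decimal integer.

32

524 = 001000001100
→ shifted left by 1 (mod 2^12) → 010000011000 = 1048
→ shifted right by 1 → 001000001100 = 524
1321 = 010100101001
→ AND → 000000001000 = 8
→ shifted left by 2 (mod 2^12) → 000000100000 = 32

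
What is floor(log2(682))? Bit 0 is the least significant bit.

682 = 1010101010
The topmost 1 is at position 9 (since 2^9 = 512 ≤ 682 < 1024).

9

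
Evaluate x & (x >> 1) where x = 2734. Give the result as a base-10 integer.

6

x = 101010101110 = 2734
x>>1 = 010101010111
AND  = 000000000110 = 6
(x & (x >> 1) has a 1 wherever x has two consecutive 1 bits.)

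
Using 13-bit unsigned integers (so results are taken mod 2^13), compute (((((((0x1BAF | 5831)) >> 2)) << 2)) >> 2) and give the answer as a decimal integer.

0x1BAF = 1101110101111
5831 = 1011011000111
→ | → 1111111101111 = 8175
→ >> 2 → 0011111111011 = 2043
→ << 2 (mod 2^13) → 1111111101100 = 8172
→ >> 2 → 0011111111011 = 2043

2043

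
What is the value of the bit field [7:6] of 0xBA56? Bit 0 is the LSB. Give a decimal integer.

v = 1011101001010110
Shift right by 6: 1011101001
Mask low 2 bits: 01 = 1

1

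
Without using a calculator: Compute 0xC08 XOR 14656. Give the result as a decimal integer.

0xC08 = 00110000001000
14656 = 11100101000000
XOR → 11010101001000 = 13640

13640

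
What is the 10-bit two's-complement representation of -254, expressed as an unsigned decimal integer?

770

254 in 10 bits: 0011111110
Invert: 1100000001
Add 1:  1100000010 = 770
(Check: 2^10 - 254 = 1024 - 254 = 770.)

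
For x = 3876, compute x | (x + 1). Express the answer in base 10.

3877

x = 111100100100 = 3876
x + 1 = 111100100101
OR    = 111100100101 = 3877
(x | (x + 1) sets the lowest cleared bit.)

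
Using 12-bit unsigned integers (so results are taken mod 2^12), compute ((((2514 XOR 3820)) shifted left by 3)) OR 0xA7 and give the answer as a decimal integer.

2551

2514 = 100111010010
3820 = 111011101100
→ XOR → 011100111110 = 1854
→ shifted left by 3 (mod 2^12) → 100111110000 = 2544
0xA7 = 000010100111
→ OR → 100111110111 = 2551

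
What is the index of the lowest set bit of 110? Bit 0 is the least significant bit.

110 = 1101110
Trailing zeros: 1, so the lowest set bit is bit 1 (value 2).

1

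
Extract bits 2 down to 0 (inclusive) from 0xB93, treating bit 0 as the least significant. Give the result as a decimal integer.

v = 00101110010011
Shift right by 0: 00101110010011
Mask low 3 bits: 011 = 3

3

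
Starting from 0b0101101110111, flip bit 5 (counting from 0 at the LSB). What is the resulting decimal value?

x = 0101101110111
bit 5 is currently 1; toggle it via x ^ (1 << 5) = x ^ 32
→ 0101101010111 = 2903

2903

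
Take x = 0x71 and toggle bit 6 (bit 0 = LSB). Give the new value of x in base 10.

49

x = 01110001
bit 6 is currently 1; toggle it via x ^ (1 << 6) = x ^ 64
→ 00110001 = 49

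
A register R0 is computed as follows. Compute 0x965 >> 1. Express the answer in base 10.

1202

0x965 = 100101100101
shift right by 1 → 010010110010 = 1202
(equivalently, floor(2405 / 2))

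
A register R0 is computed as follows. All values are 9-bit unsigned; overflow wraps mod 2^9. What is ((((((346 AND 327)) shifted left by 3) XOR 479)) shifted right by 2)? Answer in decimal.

115

346 = 101011010
327 = 101000111
→ AND → 101000010 = 322
→ shifted left by 3 (mod 2^9) → 000010000 = 16
479 = 111011111
→ XOR → 111001111 = 463
→ shifted right by 2 → 001110011 = 115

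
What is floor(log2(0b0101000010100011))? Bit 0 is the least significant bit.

0b0101000010100011 = 101000010100011
The topmost 1 is at position 14 (since 2^14 = 16384 ≤ 20643 < 32768).

14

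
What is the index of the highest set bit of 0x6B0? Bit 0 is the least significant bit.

0x6B0 = 11010110000
The topmost 1 is at position 10 (since 2^10 = 1024 ≤ 1712 < 2048).

10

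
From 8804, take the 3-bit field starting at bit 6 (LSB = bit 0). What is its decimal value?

v = 10001001100100
Shift right by 6: 10001001
Mask low 3 bits: 001 = 1

1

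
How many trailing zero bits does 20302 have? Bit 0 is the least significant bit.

1

20302 = 100111101001110
Trailing zeros: 1, so the lowest set bit is bit 1 (value 2).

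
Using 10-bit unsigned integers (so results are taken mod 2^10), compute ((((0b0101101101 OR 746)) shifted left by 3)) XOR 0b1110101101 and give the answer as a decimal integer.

0b0101101101 = 0101101101
746 = 1011101010
→ OR → 1111101111 = 1007
→ shifted left by 3 (mod 2^10) → 1101111000 = 888
0b1110101101 = 1110101101
→ XOR → 0011010101 = 213

213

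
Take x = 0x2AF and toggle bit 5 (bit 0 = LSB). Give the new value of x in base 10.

x = 1010101111
bit 5 is currently 1; toggle it via x ^ (1 << 5) = x ^ 32
→ 1010001111 = 655

655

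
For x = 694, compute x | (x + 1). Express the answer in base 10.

695

x = 1010110110 = 694
x + 1 = 1010110111
OR    = 1010110111 = 695
(x | (x + 1) sets the lowest cleared bit.)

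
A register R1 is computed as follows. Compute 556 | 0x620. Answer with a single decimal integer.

556 = 01000101100
0x620 = 11000100000
 OR → 11000101100 = 1580

1580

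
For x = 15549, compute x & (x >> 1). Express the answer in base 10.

x = 11110010111101 = 15549
x>>1 = 01111001011110
AND  = 01110000011100 = 7196
(x & (x >> 1) has a 1 wherever x has two consecutive 1 bits.)

7196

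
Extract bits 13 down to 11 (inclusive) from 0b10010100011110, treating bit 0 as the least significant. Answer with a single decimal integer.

v = 10010100011110
Shift right by 11: 100
Mask low 3 bits: 100 = 4

4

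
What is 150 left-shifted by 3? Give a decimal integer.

150 = 00010010110
shift left by 3 → 10010110000 = 1200
(equivalently, 150 × 2^3 = 150 × 8)

1200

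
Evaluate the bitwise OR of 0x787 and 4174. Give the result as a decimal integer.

0x787 = 0011110000111
4174 = 1000001001110
 OR → 1011111001111 = 6095

6095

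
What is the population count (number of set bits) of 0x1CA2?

6

0x1CA2 = 1110010100010
Count the 1s: 1 + 1 + 1 + 1 + 1 + 1 = 6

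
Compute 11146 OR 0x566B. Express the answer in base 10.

11146 = 010101110001010
0x566B = 101011001101011
 OR → 111111111101011 = 32747

32747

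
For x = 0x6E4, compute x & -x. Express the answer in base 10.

x = 11011100100 = 1764
-x (two's complement) = …00100011100
AND   = 00000000100 = 4
(x & -x isolates the lowest set bit of x.)

4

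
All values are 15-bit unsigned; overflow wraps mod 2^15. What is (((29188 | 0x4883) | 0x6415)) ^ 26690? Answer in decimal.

5845

29188 = 111001000000100
0x4883 = 100100010000011
→ | → 111101010000111 = 31367
0x6415 = 110010000010101
→ | → 111111010010111 = 32407
26690 = 110100001000010
→ ^ → 001011011010101 = 5845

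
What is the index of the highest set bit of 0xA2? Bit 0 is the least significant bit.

0xA2 = 10100010
The topmost 1 is at position 7 (since 2^7 = 128 ≤ 162 < 256).

7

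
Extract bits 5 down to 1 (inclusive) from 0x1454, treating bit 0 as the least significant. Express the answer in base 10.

10

v = 01010001010100
Shift right by 1: 0101000101010
Mask low 5 bits: 01010 = 10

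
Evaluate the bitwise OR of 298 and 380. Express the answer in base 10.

298 = 100101010
380 = 101111100
 OR → 101111110 = 382

382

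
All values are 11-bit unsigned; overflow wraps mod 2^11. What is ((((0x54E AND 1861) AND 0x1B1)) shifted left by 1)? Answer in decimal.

0x54E = 10101001110
1861 = 11101000101
→ AND → 10101000100 = 1348
0x1B1 = 00110110001
→ AND → 00100000000 = 256
→ shifted left by 1 (mod 2^11) → 01000000000 = 512

512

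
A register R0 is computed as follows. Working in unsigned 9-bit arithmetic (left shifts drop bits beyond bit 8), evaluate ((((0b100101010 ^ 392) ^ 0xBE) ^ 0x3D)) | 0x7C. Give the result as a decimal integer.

0b100101010 = 100101010
392 = 110001000
→ ^ → 010100010 = 162
0xBE = 010111110
→ ^ → 000011100 = 28
0x3D = 000111101
→ ^ → 000100001 = 33
0x7C = 001111100
→ | → 001111101 = 125

125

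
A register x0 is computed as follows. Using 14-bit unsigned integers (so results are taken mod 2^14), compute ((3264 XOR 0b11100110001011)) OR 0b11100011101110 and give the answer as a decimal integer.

15855

3264 = 00110011000000
0b11100110001011 = 11100110001011
→ XOR → 11010101001011 = 13643
0b11100011101110 = 11100011101110
→ OR → 11110111101111 = 15855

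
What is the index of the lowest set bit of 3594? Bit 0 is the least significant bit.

1

3594 = 111000001010
Trailing zeros: 1, so the lowest set bit is bit 1 (value 2).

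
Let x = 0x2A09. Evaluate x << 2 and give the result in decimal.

43044

0x2A09 = 0010101000001001
shift left by 2 → 1010100000100100 = 43044
(equivalently, 10761 × 2^2 = 10761 × 4)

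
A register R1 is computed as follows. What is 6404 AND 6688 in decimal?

6404 = 1100100000100
6688 = 1101000100000
AND → 1100000000000 = 6144

6144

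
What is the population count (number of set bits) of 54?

4

54 = 110110
Count the 1s: 1 + 1 + 1 + 1 = 4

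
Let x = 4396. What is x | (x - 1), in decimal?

x = 1000100101100 = 4396
x - 1 = 1000100101011
OR    = 1000100101111 = 4399
(x | (x - 1) sets all bits below the lowest set bit.)

4399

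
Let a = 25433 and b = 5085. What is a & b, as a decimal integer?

857

25433 = 110001101011001
5085 = 001001111011101
AND → 000001101011001 = 857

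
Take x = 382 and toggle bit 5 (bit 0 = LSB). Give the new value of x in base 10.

350

x = 00101111110
bit 5 is currently 1; toggle it via x ^ (1 << 5) = x ^ 32
→ 00101011110 = 350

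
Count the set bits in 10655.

9

10655 = 10100110011111
Count the 1s: 1 + 1 + 1 + 1 + 1 + 1 + 1 + 1 + 1 = 9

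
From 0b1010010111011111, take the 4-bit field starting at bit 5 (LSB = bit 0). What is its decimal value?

14

v = 1010010111011111
Shift right by 5: 10100101110
Mask low 4 bits: 1110 = 14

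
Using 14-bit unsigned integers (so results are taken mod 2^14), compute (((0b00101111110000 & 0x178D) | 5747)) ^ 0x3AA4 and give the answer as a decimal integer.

11607

0b00101111110000 = 00101111110000
0x178D = 01011110001101
→ & → 00001110000000 = 896
5747 = 01011001110011
→ | → 01011111110011 = 6131
0x3AA4 = 11101010100100
→ ^ → 10110101010111 = 11607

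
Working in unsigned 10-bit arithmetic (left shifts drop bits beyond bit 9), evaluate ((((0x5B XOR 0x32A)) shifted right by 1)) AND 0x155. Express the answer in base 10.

272

0x5B = 0001011011
0x32A = 1100101010
→ XOR → 1101110001 = 881
→ shifted right by 1 → 0110111000 = 440
0x155 = 0101010101
→ AND → 0100010000 = 272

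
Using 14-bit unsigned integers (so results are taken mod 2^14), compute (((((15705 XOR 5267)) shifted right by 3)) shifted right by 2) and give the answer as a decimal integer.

334

15705 = 11110101011001
5267 = 01010010010011
→ XOR → 10100111001010 = 10698
→ shifted right by 3 → 00010100111001 = 1337
→ shifted right by 2 → 00000101001110 = 334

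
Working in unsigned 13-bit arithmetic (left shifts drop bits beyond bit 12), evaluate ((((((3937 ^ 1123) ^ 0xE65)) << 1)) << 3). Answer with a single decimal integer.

5744

3937 = 0111101100001
1123 = 0010001100011
→ ^ → 0101100000010 = 2818
0xE65 = 0111001100101
→ ^ → 0010101100111 = 1383
→ << 1 (mod 2^13) → 0101011001110 = 2766
→ << 3 (mod 2^13) → 1011001110000 = 5744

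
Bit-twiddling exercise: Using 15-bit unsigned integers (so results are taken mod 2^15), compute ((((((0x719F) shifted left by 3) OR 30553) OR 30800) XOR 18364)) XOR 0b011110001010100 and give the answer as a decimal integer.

1041

0x719F = 111000110011111
→ shifted left by 3 (mod 2^15) → 000110011111000 = 3320
30553 = 111011101011001
→ OR → 111111111111001 = 32761
30800 = 111100001010000
→ OR → 111111111111001 = 32761
18364 = 100011110111100
→ XOR → 011100001000101 = 14405
0b011110001010100 = 011110001010100
→ XOR → 000010000010001 = 1041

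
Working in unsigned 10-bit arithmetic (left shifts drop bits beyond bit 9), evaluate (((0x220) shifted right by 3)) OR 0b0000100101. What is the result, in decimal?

0x220 = 1000100000
→ shifted right by 3 → 0001000100 = 68
0b0000100101 = 0000100101
→ OR → 0001100101 = 101

101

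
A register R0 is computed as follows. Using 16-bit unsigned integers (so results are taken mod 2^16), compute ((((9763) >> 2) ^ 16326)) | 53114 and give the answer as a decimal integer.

9763 = 0010011000100011
→ >> 2 → 0000100110001000 = 2440
16326 = 0011111111000110
→ ^ → 0011011001001110 = 13902
53114 = 1100111101111010
→ | → 1111111101111110 = 65406

65406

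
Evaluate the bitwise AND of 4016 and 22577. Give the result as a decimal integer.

2096

4016 = 000111110110000
22577 = 101100000110001
AND → 000100000110000 = 2096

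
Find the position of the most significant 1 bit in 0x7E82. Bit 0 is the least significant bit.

0x7E82 = 111111010000010
The topmost 1 is at position 14 (since 2^14 = 16384 ≤ 32386 < 32768).

14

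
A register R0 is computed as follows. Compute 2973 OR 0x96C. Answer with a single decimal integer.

3069

2973 = 101110011101
0x96C = 100101101100
 OR → 101111111101 = 3069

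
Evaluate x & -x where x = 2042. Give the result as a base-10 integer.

2

x = 11111111010 = 2042
-x (two's complement) = …00000000110
AND   = 00000000010 = 2
(x & -x isolates the lowest set bit of x.)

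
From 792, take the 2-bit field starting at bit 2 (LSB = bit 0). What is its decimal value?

v = 001100011000
Shift right by 2: 0011000110
Mask low 2 bits: 10 = 2

2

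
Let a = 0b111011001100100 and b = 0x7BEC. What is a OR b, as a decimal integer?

a = 111011001100100
0x7BEC = 111101111101100
 OR → 111111111101100 = 32748

32748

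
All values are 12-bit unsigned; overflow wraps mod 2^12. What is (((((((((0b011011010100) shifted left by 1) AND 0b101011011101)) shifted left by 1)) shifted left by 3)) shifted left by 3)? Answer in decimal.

1024

0b011011010100 = 011011010100
→ shifted left by 1 (mod 2^12) → 110110101000 = 3496
0b101011011101 = 101011011101
→ AND → 100010001000 = 2184
→ shifted left by 1 (mod 2^12) → 000100010000 = 272
→ shifted left by 3 (mod 2^12) → 100010000000 = 2176
→ shifted left by 3 (mod 2^12) → 010000000000 = 1024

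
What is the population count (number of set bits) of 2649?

6

2649 = 101001011001
Count the 1s: 1 + 1 + 1 + 1 + 1 + 1 = 6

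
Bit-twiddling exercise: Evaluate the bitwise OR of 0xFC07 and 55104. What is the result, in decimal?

65351

0xFC07 = 1111110000000111
55104 = 1101011101000000
 OR → 1111111101000111 = 65351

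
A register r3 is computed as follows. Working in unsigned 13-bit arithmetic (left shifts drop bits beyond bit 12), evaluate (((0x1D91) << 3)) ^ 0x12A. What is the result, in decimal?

0x1D91 = 1110110010001
→ << 3 (mod 2^13) → 0110010001000 = 3208
0x12A = 0000100101010
→ ^ → 0110110100010 = 3490

3490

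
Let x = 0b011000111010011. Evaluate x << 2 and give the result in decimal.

51020

x = 0011000111010011
shift left by 2 → 1100011101001100 = 51020
(equivalently, 12755 × 2^2 = 12755 × 4)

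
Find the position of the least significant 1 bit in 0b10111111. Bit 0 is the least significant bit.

0b10111111 = 10111111
Trailing zeros: 0, so the lowest set bit is bit 0 (value 1).

0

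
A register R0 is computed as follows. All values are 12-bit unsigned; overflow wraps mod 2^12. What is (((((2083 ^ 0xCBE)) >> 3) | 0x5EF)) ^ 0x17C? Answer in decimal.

2083 = 100000100011
0xCBE = 110010111110
→ ^ → 010010011101 = 1181
→ >> 3 → 000010010011 = 147
0x5EF = 010111101111
→ | → 010111111111 = 1535
0x17C = 000101111100
→ ^ → 010010000011 = 1155

1155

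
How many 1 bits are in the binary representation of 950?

7

950 = 1110110110
Count the 1s: 1 + 1 + 1 + 1 + 1 + 1 + 1 = 7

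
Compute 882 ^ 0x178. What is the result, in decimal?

522

882 = 1101110010
0x178 = 0101111000
XOR → 1000001010 = 522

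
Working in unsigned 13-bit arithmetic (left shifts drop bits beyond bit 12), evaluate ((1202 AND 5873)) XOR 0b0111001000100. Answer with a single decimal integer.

2804

1202 = 0010010110010
5873 = 1011011110001
→ AND → 0010010110000 = 1200
0b0111001000100 = 0111001000100
→ XOR → 0101011110100 = 2804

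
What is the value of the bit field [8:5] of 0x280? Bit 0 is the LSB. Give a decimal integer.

4

v = 1010000000
Shift right by 5: 10100
Mask low 4 bits: 0100 = 4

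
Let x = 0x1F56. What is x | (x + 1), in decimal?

x = 1111101010110 = 8022
x + 1 = 1111101010111
OR    = 1111101010111 = 8023
(x | (x + 1) sets the lowest cleared bit.)

8023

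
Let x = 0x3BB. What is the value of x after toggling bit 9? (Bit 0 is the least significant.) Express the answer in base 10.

443

x = 1110111011
bit 9 is currently 1; toggle it via x ^ (1 << 9) = x ^ 512
→ 0110111011 = 443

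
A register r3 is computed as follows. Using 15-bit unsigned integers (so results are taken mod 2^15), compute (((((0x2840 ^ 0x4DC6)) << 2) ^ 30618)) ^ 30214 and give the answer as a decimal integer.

6020

0x2840 = 010100001000000
0x4DC6 = 100110111000110
→ ^ → 110010110000110 = 25990
→ << 2 (mod 2^15) → 001011000011000 = 5656
30618 = 111011110011010
→ ^ → 110000110000010 = 24962
30214 = 111011000000110
→ ^ → 001011110000100 = 6020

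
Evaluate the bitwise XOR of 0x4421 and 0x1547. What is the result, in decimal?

20838

0x4421 = 100010000100001
0x1547 = 001010101000111
XOR → 101000101100110 = 20838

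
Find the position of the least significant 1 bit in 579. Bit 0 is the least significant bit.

0

579 = 1001000011
Trailing zeros: 0, so the lowest set bit is bit 0 (value 1).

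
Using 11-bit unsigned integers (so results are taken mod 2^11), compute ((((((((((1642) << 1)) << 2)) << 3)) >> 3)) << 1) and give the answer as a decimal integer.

1642 = 11001101010
→ << 1 (mod 2^11) → 10011010100 = 1236
→ << 2 (mod 2^11) → 01101010000 = 848
→ << 3 (mod 2^11) → 01010000000 = 640
→ >> 3 → 00001010000 = 80
→ << 1 (mod 2^11) → 00010100000 = 160

160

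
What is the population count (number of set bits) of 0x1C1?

4

0x1C1 = 111000001
Count the 1s: 1 + 1 + 1 + 1 = 4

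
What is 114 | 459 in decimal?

114 = 001110010
459 = 111001011
 OR → 111111011 = 507

507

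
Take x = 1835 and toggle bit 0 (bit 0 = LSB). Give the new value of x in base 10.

1834

x = 11100101011
bit 0 is currently 1; toggle it via x ^ (1 << 0) = x ^ 1
→ 11100101010 = 1834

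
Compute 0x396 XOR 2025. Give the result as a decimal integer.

0x396 = 01110010110
2025 = 11111101001
XOR → 10001111111 = 1151

1151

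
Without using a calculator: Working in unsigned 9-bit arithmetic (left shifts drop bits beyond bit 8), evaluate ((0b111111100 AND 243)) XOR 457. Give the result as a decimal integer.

0b111111100 = 111111100
243 = 011110011
→ AND → 011110000 = 240
457 = 111001001
→ XOR → 100111001 = 313

313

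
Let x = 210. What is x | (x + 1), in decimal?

x = 11010010 = 210
x + 1 = 11010011
OR    = 11010011 = 211
(x | (x + 1) sets the lowest cleared bit.)

211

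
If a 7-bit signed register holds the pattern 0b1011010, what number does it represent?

-38

pattern = 1011010 (MSB is 1 ⇒ negative)
Invert: 0100101, add 1 → 0100110 = 38, so the value is -38.
(Equivalently: 90 - 2^7 = 90 - 128 = -38.)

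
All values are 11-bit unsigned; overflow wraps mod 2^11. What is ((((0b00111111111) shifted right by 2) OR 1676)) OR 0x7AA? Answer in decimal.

2047

0b00111111111 = 00111111111
→ shifted right by 2 → 00001111111 = 127
1676 = 11010001100
→ OR → 11011111111 = 1791
0x7AA = 11110101010
→ OR → 11111111111 = 2047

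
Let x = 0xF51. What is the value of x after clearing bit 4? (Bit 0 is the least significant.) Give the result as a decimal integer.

3905

x = 111101010001
bit 4 is currently 1; clear it via x & ~(1 << 4) = x & ~16
→ 111101000001 = 3905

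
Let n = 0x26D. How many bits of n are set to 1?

6

0x26D = 1001101101
Count the 1s: 1 + 1 + 1 + 1 + 1 + 1 = 6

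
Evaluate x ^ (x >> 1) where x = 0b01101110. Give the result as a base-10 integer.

x = 1101110 = 110
x>>1 = 0110111
XOR  = 1011001 = 89
(x ^ (x >> 1) gives the standard binary-reflected Gray code of x.)

89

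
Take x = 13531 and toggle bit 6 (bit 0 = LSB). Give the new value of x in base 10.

x = 011010011011011
bit 6 is currently 1; toggle it via x ^ (1 << 6) = x ^ 64
→ 011010010011011 = 13467

13467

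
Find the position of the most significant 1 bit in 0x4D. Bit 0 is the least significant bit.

6

0x4D = 1001101
The topmost 1 is at position 6 (since 2^6 = 64 ≤ 77 < 128).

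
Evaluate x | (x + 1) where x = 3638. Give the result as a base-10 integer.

3639

x = 111000110110 = 3638
x + 1 = 111000110111
OR    = 111000110111 = 3639
(x | (x + 1) sets the lowest cleared bit.)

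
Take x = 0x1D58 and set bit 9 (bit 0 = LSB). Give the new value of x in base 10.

8024

x = 1110101011000
bit 9 is currently 0; set it via x | (1 << 9) = x | 512
→ 1111101011000 = 8024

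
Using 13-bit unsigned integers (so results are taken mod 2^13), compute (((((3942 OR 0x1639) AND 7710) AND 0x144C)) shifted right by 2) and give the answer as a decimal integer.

1283

3942 = 0111101100110
0x1639 = 1011000111001
→ OR → 1111101111111 = 8063
7710 = 1111000011110
→ AND → 1111000011110 = 7710
0x144C = 1010001001100
→ AND → 1010000001100 = 5132
→ shifted right by 2 → 0010100000011 = 1283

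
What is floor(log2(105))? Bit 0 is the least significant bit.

6

105 = 1101001
The topmost 1 is at position 6 (since 2^6 = 64 ≤ 105 < 128).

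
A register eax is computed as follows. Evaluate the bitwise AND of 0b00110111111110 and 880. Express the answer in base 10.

a = 110111111110
880 = 001101110000
AND → 000101110000 = 368

368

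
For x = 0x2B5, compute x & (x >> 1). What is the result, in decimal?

16

x = 1010110101 = 693
x>>1 = 0101011010
AND  = 0000010000 = 16
(x & (x >> 1) has a 1 wherever x has two consecutive 1 bits.)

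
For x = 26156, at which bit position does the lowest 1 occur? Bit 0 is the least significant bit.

2

26156 = 110011000101100
Trailing zeros: 2, so the lowest set bit is bit 2 (value 4).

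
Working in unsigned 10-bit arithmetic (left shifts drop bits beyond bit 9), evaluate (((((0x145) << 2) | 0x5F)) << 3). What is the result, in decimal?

760

0x145 = 0101000101
→ << 2 (mod 2^10) → 0100010100 = 276
0x5F = 0001011111
→ | → 0101011111 = 351
→ << 3 (mod 2^10) → 1011111000 = 760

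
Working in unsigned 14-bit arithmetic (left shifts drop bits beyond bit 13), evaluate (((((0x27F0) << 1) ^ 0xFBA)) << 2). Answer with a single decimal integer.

360

0x27F0 = 10011111110000
→ << 1 (mod 2^14) → 00111111100000 = 4064
0xFBA = 00111110111010
→ ^ → 00000001011010 = 90
→ << 2 (mod 2^14) → 00000101101000 = 360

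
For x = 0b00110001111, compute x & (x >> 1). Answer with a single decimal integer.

135

x = 110001111 = 399
x>>1 = 011000111
AND  = 010000111 = 135
(x & (x >> 1) has a 1 wherever x has two consecutive 1 bits.)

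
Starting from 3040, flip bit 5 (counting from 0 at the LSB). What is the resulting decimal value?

x = 101111100000
bit 5 is currently 1; toggle it via x ^ (1 << 5) = x ^ 32
→ 101111000000 = 3008

3008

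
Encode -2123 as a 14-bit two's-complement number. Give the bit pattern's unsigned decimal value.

14261

2123 in 14 bits: 00100001001011
Invert: 11011110110100
Add 1:  11011110110101 = 14261
(Check: 2^14 - 2123 = 16384 - 2123 = 14261.)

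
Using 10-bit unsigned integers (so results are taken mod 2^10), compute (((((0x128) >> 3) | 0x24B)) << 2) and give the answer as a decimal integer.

0x128 = 0100101000
→ >> 3 → 0000100101 = 37
0x24B = 1001001011
→ | → 1001101111 = 623
→ << 2 (mod 2^10) → 0110111100 = 444

444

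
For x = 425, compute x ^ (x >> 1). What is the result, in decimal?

381

x = 110101001 = 425
x>>1 = 011010100
XOR  = 101111101 = 381
(x ^ (x >> 1) gives the standard binary-reflected Gray code of x.)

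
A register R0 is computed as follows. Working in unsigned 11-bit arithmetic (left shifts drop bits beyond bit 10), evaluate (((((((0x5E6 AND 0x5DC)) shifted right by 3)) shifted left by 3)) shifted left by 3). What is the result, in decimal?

1536

0x5E6 = 10111100110
0x5DC = 10111011100
→ AND → 10111000100 = 1476
→ shifted right by 3 → 00010111000 = 184
→ shifted left by 3 (mod 2^11) → 10111000000 = 1472
→ shifted left by 3 (mod 2^11) → 11000000000 = 1536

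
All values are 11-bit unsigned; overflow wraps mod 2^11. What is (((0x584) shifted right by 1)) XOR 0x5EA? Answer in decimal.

0x584 = 10110000100
→ shifted right by 1 → 01011000010 = 706
0x5EA = 10111101010
→ XOR → 11100101000 = 1832

1832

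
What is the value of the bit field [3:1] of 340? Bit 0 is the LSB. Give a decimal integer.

2

v = 101010100
Shift right by 1: 10101010
Mask low 3 bits: 010 = 2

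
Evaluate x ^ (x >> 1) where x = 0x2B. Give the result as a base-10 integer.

x = 101011 = 43
x>>1 = 010101
XOR  = 111110 = 62
(x ^ (x >> 1) gives the standard binary-reflected Gray code of x.)

62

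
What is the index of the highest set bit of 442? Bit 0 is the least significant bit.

442 = 110111010
The topmost 1 is at position 8 (since 2^8 = 256 ≤ 442 < 512).

8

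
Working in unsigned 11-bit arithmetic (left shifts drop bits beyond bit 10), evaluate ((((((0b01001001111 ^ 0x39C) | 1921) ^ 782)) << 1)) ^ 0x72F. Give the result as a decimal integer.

0b01001001111 = 01001001111
0x39C = 01110011100
→ ^ → 00111010011 = 467
1921 = 11110000001
→ | → 11111010011 = 2003
782 = 01100001110
→ ^ → 10011011101 = 1245
→ << 1 (mod 2^11) → 00110111010 = 442
0x72F = 11100101111
→ ^ → 11010010101 = 1685

1685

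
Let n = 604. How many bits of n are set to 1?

5

604 = 1001011100
Count the 1s: 1 + 1 + 1 + 1 + 1 = 5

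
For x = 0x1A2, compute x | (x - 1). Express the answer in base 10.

x = 110100010 = 418
x - 1 = 110100001
OR    = 110100011 = 419
(x | (x - 1) sets all bits below the lowest set bit.)

419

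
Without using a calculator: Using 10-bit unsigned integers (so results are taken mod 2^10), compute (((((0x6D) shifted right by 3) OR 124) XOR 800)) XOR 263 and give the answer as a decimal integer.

602

0x6D = 0001101101
→ shifted right by 3 → 0000001101 = 13
124 = 0001111100
→ OR → 0001111101 = 125
800 = 1100100000
→ XOR → 1101011101 = 861
263 = 0100000111
→ XOR → 1001011010 = 602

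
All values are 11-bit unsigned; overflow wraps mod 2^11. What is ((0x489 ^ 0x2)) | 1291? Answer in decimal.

0x489 = 10010001001
0x2 = 00000000010
→ ^ → 10010001011 = 1163
1291 = 10100001011
→ | → 10110001011 = 1419

1419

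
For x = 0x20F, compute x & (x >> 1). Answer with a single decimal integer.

7

x = 1000001111 = 527
x>>1 = 0100000111
AND  = 0000000111 = 7
(x & (x >> 1) has a 1 wherever x has two consecutive 1 bits.)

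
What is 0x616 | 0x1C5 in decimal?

0x616 = 11000010110
0x1C5 = 00111000101
 OR → 11111010111 = 2007

2007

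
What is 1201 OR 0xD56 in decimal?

1201 = 010010110001
0xD56 = 110101010110
 OR → 110111110111 = 3575

3575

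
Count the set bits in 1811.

1811 = 11100010011
Count the 1s: 1 + 1 + 1 + 1 + 1 + 1 = 6

6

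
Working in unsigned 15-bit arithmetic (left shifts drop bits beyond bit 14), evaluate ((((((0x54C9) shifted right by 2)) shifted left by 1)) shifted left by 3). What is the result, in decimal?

0x54C9 = 101010011001001
→ shifted right by 2 → 001010100110010 = 5426
→ shifted left by 1 (mod 2^15) → 010101001100100 = 10852
→ shifted left by 3 (mod 2^15) → 101001100100000 = 21280

21280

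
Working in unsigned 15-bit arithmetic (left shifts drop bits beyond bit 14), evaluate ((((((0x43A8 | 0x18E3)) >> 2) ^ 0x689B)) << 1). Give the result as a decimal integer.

31938

0x43A8 = 100001110101000
0x18E3 = 001100011100011
→ | → 101101111101011 = 23531
→ >> 2 → 001011011111010 = 5882
0x689B = 110100010011011
→ ^ → 111111001100001 = 32353
→ << 1 (mod 2^15) → 111110011000010 = 31938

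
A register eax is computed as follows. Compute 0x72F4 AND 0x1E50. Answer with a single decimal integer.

4688

0x72F4 = 111001011110100
0x1E50 = 001111001010000
AND → 001001001010000 = 4688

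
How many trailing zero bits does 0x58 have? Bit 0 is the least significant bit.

3

0x58 = 1011000
Trailing zeros: 3, so the lowest set bit is bit 3 (value 8).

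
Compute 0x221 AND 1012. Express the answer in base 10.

544

0x221 = 1000100001
1012 = 1111110100
AND → 1000100000 = 544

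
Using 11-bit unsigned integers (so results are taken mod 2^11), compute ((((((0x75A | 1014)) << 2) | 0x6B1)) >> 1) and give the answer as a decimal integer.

0x75A = 11101011010
1014 = 01111110110
→ | → 11111111110 = 2046
→ << 2 (mod 2^11) → 11111111000 = 2040
0x6B1 = 11010110001
→ | → 11111111001 = 2041
→ >> 1 → 01111111100 = 1020

1020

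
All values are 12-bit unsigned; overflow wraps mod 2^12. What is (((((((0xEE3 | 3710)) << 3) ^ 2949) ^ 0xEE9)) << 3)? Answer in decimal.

1184

0xEE3 = 111011100011
3710 = 111001111110
→ | → 111011111111 = 3839
→ << 3 (mod 2^12) → 011111111000 = 2040
2949 = 101110000101
→ ^ → 110001111101 = 3197
0xEE9 = 111011101001
→ ^ → 001010010100 = 660
→ << 3 (mod 2^12) → 010010100000 = 1184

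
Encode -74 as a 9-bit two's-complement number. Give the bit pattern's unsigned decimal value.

438

74 in 9 bits: 001001010
Invert: 110110101
Add 1:  110110110 = 438
(Check: 2^9 - 74 = 512 - 74 = 438.)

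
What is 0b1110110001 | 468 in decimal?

a = 1110110001
468 = 0111010100
 OR → 1111110101 = 1013

1013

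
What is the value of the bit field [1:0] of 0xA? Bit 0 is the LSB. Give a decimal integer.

2

v = 00001010
Shift right by 0: 00001010
Mask low 2 bits: 10 = 2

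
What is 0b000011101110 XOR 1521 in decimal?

a = 00011101110
1521 = 10111110001
XOR → 10100011111 = 1311

1311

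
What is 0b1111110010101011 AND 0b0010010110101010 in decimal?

9386

a = 1111110010101011
b = 0010010110101010
AND → 0010010010101010 = 9386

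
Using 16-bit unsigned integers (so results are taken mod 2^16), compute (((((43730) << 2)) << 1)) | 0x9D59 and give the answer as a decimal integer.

43730 = 1010101011010010
→ << 2 (mod 2^16) → 1010101101001000 = 43848
→ << 1 (mod 2^16) → 0101011010010000 = 22160
0x9D59 = 1001110101011001
→ | → 1101111111011001 = 57305

57305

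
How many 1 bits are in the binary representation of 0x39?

0x39 = 111001
Count the 1s: 1 + 1 + 1 + 1 = 4

4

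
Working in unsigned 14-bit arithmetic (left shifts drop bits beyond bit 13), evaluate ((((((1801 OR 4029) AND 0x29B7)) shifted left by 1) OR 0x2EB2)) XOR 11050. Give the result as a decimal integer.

5328

1801 = 00011100001001
4029 = 00111110111101
→ OR → 00111110111101 = 4029
0x29B7 = 10100110110111
→ AND → 00100110110101 = 2485
→ shifted left by 1 (mod 2^14) → 01001101101010 = 4970
0x2EB2 = 10111010110010
→ OR → 11111111111010 = 16378
11050 = 10101100101010
→ XOR → 01010011010000 = 5328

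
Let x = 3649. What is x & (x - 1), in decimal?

3648

x = 111001000001 = 3649
x - 1 = 111001000000
AND   = 111001000000 = 3648
(x & (x - 1) clears the lowest set bit of x.)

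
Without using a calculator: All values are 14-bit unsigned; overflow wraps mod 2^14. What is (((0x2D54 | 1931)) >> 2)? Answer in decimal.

3063

0x2D54 = 10110101010100
1931 = 00011110001011
→ | → 10111111011111 = 12255
→ >> 2 → 00101111110111 = 3063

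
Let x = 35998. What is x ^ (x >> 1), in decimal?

51921

x = 1000110010011110 = 35998
x>>1 = 0100011001001111
XOR  = 1100101011010001 = 51921
(x ^ (x >> 1) gives the standard binary-reflected Gray code of x.)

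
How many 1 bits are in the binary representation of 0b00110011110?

6

n = 110011110
Count the 1s: 1 + 1 + 1 + 1 + 1 + 1 = 6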